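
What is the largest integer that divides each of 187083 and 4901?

Euclid: 187083 = 38·4901 + 845; 4901 = 5·845 + 676; 845 = 1·676 + 169; 676 = 4·169 + 0. Last nonzero remainder: 169.

169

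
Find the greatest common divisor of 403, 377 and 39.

13

gcd(403, 377): 403 = 1·377 + 26; 377 = 14·26 + 13; 26 = 2·13 + 0 → 13
gcd(13, 39): 39 = 3·13 + 0 → 13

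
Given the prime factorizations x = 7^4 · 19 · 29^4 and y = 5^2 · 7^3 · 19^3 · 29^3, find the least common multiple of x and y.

max exponent per prime: 5^2 · 7^4 · 19^3 · 29^4 = 291195703749475

291195703749475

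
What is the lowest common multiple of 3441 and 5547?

6362409

3441 = 3 · 31 · 37; 5547 = 3 · 43²
max exponents: 3 · 31 · 37 · 43² = 6362409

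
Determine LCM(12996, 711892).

12996 = 2² · 3² · 19²; 711892 = 2² · 17 · 19² · 29
max exponents: 2² · 3² · 17 · 19² · 29 = 6407028

6407028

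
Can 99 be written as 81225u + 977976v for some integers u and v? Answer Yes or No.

gcd(81225, 977976): 977976 = 12·81225 + 3276; 81225 = 24·3276 + 2601; 3276 = 1·2601 + 675; 2601 = 3·675 + 576; 675 = 1·576 + 99; 576 = 5·99 + 81; 99 = 1·81 + 18; 81 = 4·18 + 9; 18 = 2·9 + 0 → 9
9 divides 99, so a solution exists.

Yes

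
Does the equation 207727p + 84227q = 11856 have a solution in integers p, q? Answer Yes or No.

By Bézout, 207727p + 84227q = 11856 has integer solutions iff gcd(207727, 84227) | 11856.
Euclid: 207727 = 2·84227 + 39273; 84227 = 2·39273 + 5681; 39273 = 6·5681 + 5187; 5681 = 1·5187 + 494; 5187 = 10·494 + 247; 494 = 2·247 + 0. gcd = 247; 11856 mod 247 = 0. Yes.

Yes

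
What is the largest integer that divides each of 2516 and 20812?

4

Euclid: 20812 = 8·2516 + 684; 2516 = 3·684 + 464; 684 = 1·464 + 220; 464 = 2·220 + 24; 220 = 9·24 + 4; 24 = 6·4 + 0. Last nonzero remainder: 4.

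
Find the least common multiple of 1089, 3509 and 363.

1089 = 3² · 11²; 3509 = 11² · 29; 363 = 3 · 11²
lcm takes max exponent of each prime: 3² · 11² · 29 = 31581

31581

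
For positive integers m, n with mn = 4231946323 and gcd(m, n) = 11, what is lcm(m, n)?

Since gcd(m,n)·lcm(m,n) = mn, lcm = 4231946323/11 = 384722393.

384722393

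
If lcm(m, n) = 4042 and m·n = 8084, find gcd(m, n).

gcd·lcm = product, so gcd = 8084/4042 = 2.

2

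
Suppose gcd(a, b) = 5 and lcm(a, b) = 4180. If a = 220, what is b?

a·b = gcd·lcm = 5·4180 = 20900, so b = 20900/220 = 95.

95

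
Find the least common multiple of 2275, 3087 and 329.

47153925

lcm(2275, 3087) = 2275·3087/gcd = 7022925/7 = 1003275
lcm(1003275, 329) = 1003275·329/gcd = 330077475/7 = 47153925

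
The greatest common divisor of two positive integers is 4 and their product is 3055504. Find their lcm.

763876

For any two positive integers, gcd × lcm equals their product. Hence lcm = 3055504 / 4 = 763876.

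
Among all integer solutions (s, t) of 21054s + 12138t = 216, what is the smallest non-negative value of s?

gcd(21054, 12138) = 6 (Euclid: 21054 = 1·12138 + 8916; 12138 = 1·8916 + 3222; 8916 = 2·3222 + 2472; 3222 = 1·2472 + 750; 2472 = 3·750 + 222; 750 = 3·222 + 84; 222 = 2·84 + 54; 84 = 1·54 + 30; 54 = 1·30 + 24; 30 = 1·24 + 6; 24 = 4·6 + 0), and 6 | 216.
Extended Euclid: 21054·(-437) + 12138·(758) = 6. Scale by 36: s₀ = -15732.
General solution s = s₀ + 2023k; reducing mod 2023 gives s = 452 (and t = -784).

452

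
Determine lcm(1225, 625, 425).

520625

1225 = 5² · 7²; 625 = 5⁴; 425 = 5² · 17
lcm takes max exponent of each prime: 5⁴ · 7² · 17 = 520625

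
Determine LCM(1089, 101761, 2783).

1089 = 3² · 11²; 101761 = 11² · 29²; 2783 = 11² · 23
lcm takes max exponent of each prime: 3² · 11² · 23 · 29² = 21064527

21064527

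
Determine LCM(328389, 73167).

8009079321

gcd first: 328389 = 4·73167 + 35721; 73167 = 2·35721 + 1725; 35721 = 20·1725 + 1221; 1725 = 1·1221 + 504; 1221 = 2·504 + 213; 504 = 2·213 + 78; 213 = 2·78 + 57; 78 = 1·57 + 21; 57 = 2·21 + 15; 21 = 1·15 + 6; 15 = 2·6 + 3; 6 = 2·3 + 0 → gcd = 3
lcm = 328389·73167/gcd = 24027237963/3 = 8009079321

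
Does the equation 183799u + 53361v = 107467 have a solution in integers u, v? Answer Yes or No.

gcd(183799, 53361): 183799 = 3·53361 + 23716; 53361 = 2·23716 + 5929; 23716 = 4·5929 + 0 → 5929
5929 does not divide 107467, so a solution does not exist.

No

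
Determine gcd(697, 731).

17

Euclid: 731 = 1·697 + 34; 697 = 20·34 + 17; 34 = 2·17 + 0. Last nonzero remainder: 17.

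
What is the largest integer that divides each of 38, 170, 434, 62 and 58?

38 = 2 · 19; 170 = 2 · 5 · 17; 434 = 2 · 7 · 31; 62 = 2 · 31; 58 = 2 · 29
gcd takes min exponent of each prime: 2 = 2

2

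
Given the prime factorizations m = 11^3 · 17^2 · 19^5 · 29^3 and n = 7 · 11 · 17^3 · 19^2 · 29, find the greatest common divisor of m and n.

33280951

min exponent per shared prime: 11 · 17^2 · 19^2 · 29 = 33280951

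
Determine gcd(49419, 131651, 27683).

19

gcd(49419, 131651): 131651 = 2·49419 + 32813; 49419 = 1·32813 + 16606; 32813 = 1·16606 + 16207; 16606 = 1·16207 + 399; 16207 = 40·399 + 247; 399 = 1·247 + 152; 247 = 1·152 + 95; 152 = 1·95 + 57; 95 = 1·57 + 38; 57 = 1·38 + 19; 38 = 2·19 + 0 → 19
gcd(19, 27683): 27683 = 1457·19 + 0 → 19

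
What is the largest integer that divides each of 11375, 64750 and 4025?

175

11375 = 5³ · 7 · 13; 64750 = 2 · 5³ · 7 · 37; 4025 = 5² · 7 · 23
gcd takes min exponent of each prime: 5² · 7 = 175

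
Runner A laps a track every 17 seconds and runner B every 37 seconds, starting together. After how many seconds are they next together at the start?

629

17 = 17; 37 = 37
max exponents: 17 · 37 = 629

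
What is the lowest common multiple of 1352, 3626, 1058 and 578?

lcm(1352, 3626) = 1352·3626/gcd = 4902352/2 = 2451176
lcm(2451176, 1058) = 2451176·1058/gcd = 2593344208/2 = 1296672104
lcm(1296672104, 578) = 1296672104·578/gcd = 749476476112/2 = 374738238056

374738238056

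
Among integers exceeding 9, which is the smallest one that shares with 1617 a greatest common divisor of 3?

12

1617 = 3·539. Any m with gcd(m, 1617) = 3 is a multiple of 3, say 3s, with s coprime to 539.
Need s > 9/3, so s ≥ 4. First s ≥ 4 with gcd(s, 539) = 1 is s = 4. Thus m = 3·4 = 12.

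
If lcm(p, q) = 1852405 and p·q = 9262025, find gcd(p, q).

5

From gcd × lcm = pq: gcd = 9262025 / 1852405 = 5.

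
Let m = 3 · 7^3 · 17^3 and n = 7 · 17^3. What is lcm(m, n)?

max exponent per prime: 3 · 7^3 · 17^3 = 5055477

5055477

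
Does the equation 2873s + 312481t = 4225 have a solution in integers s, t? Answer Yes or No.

gcd(2873, 312481): 312481 = 108·2873 + 2197; 2873 = 1·2197 + 676; 2197 = 3·676 + 169; 676 = 4·169 + 0 → 169
169 divides 4225, so a solution exists.

Yes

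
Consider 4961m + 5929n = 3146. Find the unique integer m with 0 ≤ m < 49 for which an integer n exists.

Euclid: 5929 = 1·4961 + 968; 4961 = 5·968 + 121; 968 = 8·121 + 0 → gcd = 121; 3146 = 121·26.
Back-substitution yields 4961·(6) + 5929·(-5) = 121, so one solution is m = 6·26 = 156, n = -5·26 = -130.
Solutions in m differ by 5929/121 = 49; the one in [0, 49) is 156 mod 49 = 9.

9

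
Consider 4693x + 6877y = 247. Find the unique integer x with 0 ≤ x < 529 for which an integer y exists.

362

Euclid: 6877 = 1·4693 + 2184; 4693 = 2·2184 + 325; 2184 = 6·325 + 234; 325 = 1·234 + 91; 234 = 2·91 + 52; 91 = 1·52 + 39; 52 = 1·39 + 13; 39 = 3·13 + 0 → gcd = 13; 247 = 13·19.
Back-substitution yields 4693·(-148) + 6877·(101) = 13, so one solution is x = -148·19 = -2812, y = 101·19 = 1919.
Solutions in x differ by 6877/13 = 529; the one in [0, 529) is -2812 mod 529 = 362.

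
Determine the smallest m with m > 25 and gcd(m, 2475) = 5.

35

2475 = 5·495. Any m with gcd(m, 2475) = 5 is a multiple of 5, say 5s, with s coprime to 495.
Need s > 25/5, so s ≥ 6. First s ≥ 6 with gcd(s, 495) = 1 is s = 7. Thus m = 5·7 = 35.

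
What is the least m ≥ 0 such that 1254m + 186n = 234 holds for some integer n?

30

Reduce mod 186: 1254m ≡ 234 (mod 186). With g = gcd(1254, 186) = 6 dividing 234, divide through: 209m ≡ 39 (mod 31).
Since gcd(209, 31) = 1, m ≡ 39·(209)⁻¹ ≡ 30 (mod 31). Smallest non-negative: 30.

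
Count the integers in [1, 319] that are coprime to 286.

134

286 = 2·11·13. Inclusion–exclusion on these primes:
319 − ⌊319/2⌋ − ⌊319/11⌋ − ⌊319/13⌋ + ⌊319/22⌋ + ⌊319/26⌋ + ⌊319/143⌋ − ⌊319/286⌋ = 134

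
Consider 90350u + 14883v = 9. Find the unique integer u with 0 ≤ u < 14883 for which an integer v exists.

4032

Reduce mod 14883: 90350u ≡ 9 (mod 14883). With g = gcd(90350, 14883) = 1 dividing 9, divide through: 90350u ≡ 9 (mod 14883).
Since gcd(90350, 14883) = 1, u ≡ 9·(90350)⁻¹ ≡ 4032 (mod 14883). Smallest non-negative: 4032.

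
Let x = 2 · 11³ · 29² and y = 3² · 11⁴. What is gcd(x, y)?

1331

min exponent per shared prime: 11³ = 1331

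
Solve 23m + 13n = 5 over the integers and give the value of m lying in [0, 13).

Reduce mod 13: 23m ≡ 5 (mod 13). With g = gcd(23, 13) = 1 dividing 5, divide through: 23m ≡ 5 (mod 13).
Since gcd(23, 13) = 1, m ≡ 5·(23)⁻¹ ≡ 7 (mod 13). Smallest non-negative: 7.

7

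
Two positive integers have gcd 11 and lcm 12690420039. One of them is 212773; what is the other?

656073

u·v = gcd·lcm = 11·12690420039 = 139594620429, so v = 139594620429/212773 = 656073.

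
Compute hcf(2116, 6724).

2116 = 2² · 23²
6724 = 2² · 41²
Common: 2² = 4

4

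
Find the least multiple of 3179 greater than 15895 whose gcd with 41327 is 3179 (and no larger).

19074

gcd(m, 41327) = 3179 forces 3179 | m; write m = 3179s. Then gcd(3179s, 3179·13) = 3179·gcd(s, 13), so need gcd(s, 13) = 1.
3179s > 15895 gives s ≥ 6. The least s ≥ 6 coprime to 13 is 6, so m = 3179·6 = 19074.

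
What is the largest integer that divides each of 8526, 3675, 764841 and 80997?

147

8526 = 2 · 3 · 7² · 29; 3675 = 3 · 5² · 7²; 764841 = 3 · 7² · 11² · 43; 80997 = 3 · 7² · 19 · 29
gcd takes min exponent of each prime: 3 · 7² = 147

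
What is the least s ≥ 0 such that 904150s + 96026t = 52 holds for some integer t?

33752

Reduce mod 96026: 904150s ≡ 52 (mod 96026). With g = gcd(904150, 96026) = 2 dividing 52, divide through: 452075s ≡ 26 (mod 48013).
Since gcd(452075, 48013) = 1, s ≡ 26·(452075)⁻¹ ≡ 33752 (mod 48013). Smallest non-negative: 33752.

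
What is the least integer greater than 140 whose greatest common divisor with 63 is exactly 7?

Multiples of 7 above 140: 7·21, 7·22, … . Need the cofactor coprime to 63/7 = 9.
Checking s = 21, 22, … the first with gcd(s, 9) = 1 is s = 22, giving 154.

154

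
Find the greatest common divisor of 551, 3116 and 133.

19

gcd(551, 3116): 3116 = 5·551 + 361; 551 = 1·361 + 190; 361 = 1·190 + 171; 190 = 1·171 + 19; 171 = 9·19 + 0 → 19
gcd(19, 133): 133 = 7·19 + 0 → 19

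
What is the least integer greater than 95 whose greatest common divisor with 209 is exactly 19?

114

Multiples of 19 above 95: 19·6, 19·7, … . Need the cofactor coprime to 209/19 = 11.
Checking s = 6, 7, … the first with gcd(s, 11) = 1 is s = 6, giving 114.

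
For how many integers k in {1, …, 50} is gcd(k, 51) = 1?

51 = 3·17. Inclusion–exclusion on these primes:
50 − ⌊50/3⌋ − ⌊50/17⌋ + ⌊50/51⌋ = 32

32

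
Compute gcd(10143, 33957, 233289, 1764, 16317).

gcd(10143, 33957): 33957 = 3·10143 + 3528; 10143 = 2·3528 + 3087; 3528 = 1·3087 + 441; 3087 = 7·441 + 0 → 441
gcd(441, 233289): 233289 = 529·441 + 0 → 441
gcd(441, 1764): 1764 = 4·441 + 0 → 441
gcd(441, 16317): 16317 = 37·441 + 0 → 441

441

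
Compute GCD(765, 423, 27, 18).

9

gcd(765, 423): 765 = 1·423 + 342; 423 = 1·342 + 81; 342 = 4·81 + 18; 81 = 4·18 + 9; 18 = 2·9 + 0 → 9
gcd(9, 27): 27 = 3·9 + 0 → 9
gcd(9, 18): 18 = 2·9 + 0 → 9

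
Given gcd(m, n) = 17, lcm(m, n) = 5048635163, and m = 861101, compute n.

99671

Using mn = gcd(m,n)·lcm(m,n) = 17·5048635163 = 85826797771, we get n = 85826797771/861101 = 99671.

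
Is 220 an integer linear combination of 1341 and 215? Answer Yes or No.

gcd(1341, 215): 1341 = 6·215 + 51; 215 = 4·51 + 11; 51 = 4·11 + 7; 11 = 1·7 + 4; 7 = 1·4 + 3; 4 = 1·3 + 1; 3 = 3·1 + 0 → 1
1 divides 220, so a solution exists.

Yes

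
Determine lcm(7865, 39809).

gcd first: 39809 = 5·7865 + 484; 7865 = 16·484 + 121; 484 = 4·121 + 0 → gcd = 121
lcm = 7865·39809/gcd = 313097785/121 = 2587585

2587585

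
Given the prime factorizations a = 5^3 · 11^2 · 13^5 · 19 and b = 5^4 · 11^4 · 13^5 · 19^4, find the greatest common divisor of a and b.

106700325875

min exponent per shared prime: 5^3 · 11^2 · 13^5 · 19 = 106700325875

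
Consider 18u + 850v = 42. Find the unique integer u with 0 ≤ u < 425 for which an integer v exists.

gcd(18, 850) = 2 (Euclid: 850 = 47·18 + 4; 18 = 4·4 + 2; 4 = 2·2 + 0), and 2 | 42.
Extended Euclid: 18·(189) + 850·(-4) = 2. Scale by 21: u₀ = 3969.
General solution u = u₀ + 425t; reducing mod 425 gives u = 144 (and v = -3).

144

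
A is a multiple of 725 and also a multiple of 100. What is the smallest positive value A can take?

gcd first: 725 = 7·100 + 25; 100 = 4·25 + 0 → gcd = 25
lcm = 725·100/gcd = 72500/25 = 2900

2900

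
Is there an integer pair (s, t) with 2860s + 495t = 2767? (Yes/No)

gcd(2860, 495): 2860 = 5·495 + 385; 495 = 1·385 + 110; 385 = 3·110 + 55; 110 = 2·55 + 0 → 55
55 does not divide 2767, so a solution does not exist.

No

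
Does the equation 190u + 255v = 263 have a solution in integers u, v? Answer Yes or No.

No

gcd(190, 255): 255 = 1·190 + 65; 190 = 2·65 + 60; 65 = 1·60 + 5; 60 = 12·5 + 0 → 5
5 does not divide 263, so a solution does not exist.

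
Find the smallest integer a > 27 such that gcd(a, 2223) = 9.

36

gcd(a, 2223) = 9 forces 9 | a; write a = 9s. Then gcd(9s, 9·247) = 9·gcd(s, 247), so need gcd(s, 247) = 1.
9s > 27 gives s ≥ 4. The least s ≥ 4 coprime to 247 is 4, so a = 9·4 = 36.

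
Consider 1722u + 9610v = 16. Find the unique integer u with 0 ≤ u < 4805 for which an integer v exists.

4113

Euclid: 9610 = 5·1722 + 1000; 1722 = 1·1000 + 722; 1000 = 1·722 + 278; 722 = 2·278 + 166; 278 = 1·166 + 112; 166 = 1·112 + 54; 112 = 2·54 + 4; 54 = 13·4 + 2; 4 = 2·2 + 0 → gcd = 2; 16 = 2·8.
Back-substitution yields 1722·(2316) + 9610·(-415) = 2, so one solution is u = 2316·8 = 18528, v = -415·8 = -3320.
Solutions in u differ by 9610/2 = 4805; the one in [0, 4805) is 18528 mod 4805 = 4113.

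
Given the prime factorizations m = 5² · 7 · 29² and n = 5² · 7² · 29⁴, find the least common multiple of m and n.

866419225

max exponent per prime: 5² · 7² · 29⁴ = 866419225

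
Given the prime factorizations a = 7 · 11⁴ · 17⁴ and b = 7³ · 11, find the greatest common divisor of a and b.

min exponent per shared prime: 7 · 11 = 77

77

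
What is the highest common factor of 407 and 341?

407 = 11 · 37
341 = 11 · 31
Common: 11 = 11

11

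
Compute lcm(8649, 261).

gcd first: 8649 = 33·261 + 36; 261 = 7·36 + 9; 36 = 4·9 + 0 → gcd = 9
lcm = 8649·261/gcd = 2257389/9 = 250821

250821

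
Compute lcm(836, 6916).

76076

gcd first: 6916 = 8·836 + 228; 836 = 3·228 + 152; 228 = 1·152 + 76; 152 = 2·76 + 0 → gcd = 76
lcm = 836·6916/gcd = 5781776/76 = 76076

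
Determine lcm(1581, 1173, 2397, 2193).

73489623

1581 = 3 · 17 · 31; 1173 = 3 · 17 · 23; 2397 = 3 · 17 · 47; 2193 = 3 · 17 · 43
lcm takes max exponent of each prime: 3 · 17 · 23 · 31 · 43 · 47 = 73489623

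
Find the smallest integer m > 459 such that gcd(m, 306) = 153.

gcd(m, 306) = 153 forces 153 | m; write m = 153s. Then gcd(153s, 153·2) = 153·gcd(s, 2), so need gcd(s, 2) = 1.
153s > 459 gives s ≥ 4. The least s ≥ 4 coprime to 2 is 5, so m = 153·5 = 765.

765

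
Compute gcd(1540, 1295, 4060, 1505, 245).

gcd(1540, 1295): 1540 = 1·1295 + 245; 1295 = 5·245 + 70; 245 = 3·70 + 35; 70 = 2·35 + 0 → 35
gcd(35, 4060): 4060 = 116·35 + 0 → 35
gcd(35, 1505): 1505 = 43·35 + 0 → 35
gcd(35, 245): 245 = 7·35 + 0 → 35

35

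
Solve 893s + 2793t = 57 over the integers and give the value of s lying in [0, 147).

72

Reduce mod 2793: 893s ≡ 57 (mod 2793). With g = gcd(893, 2793) = 19 dividing 57, divide through: 47s ≡ 3 (mod 147).
Since gcd(47, 147) = 1, s ≡ 3·(47)⁻¹ ≡ 72 (mod 147). Smallest non-negative: 72.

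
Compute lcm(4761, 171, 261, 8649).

4761 = 3² · 23²; 171 = 3² · 19; 261 = 3² · 29; 8649 = 3² · 31²
lcm takes max exponent of each prime: 3² · 19 · 23² · 29 · 31² = 2521001871

2521001871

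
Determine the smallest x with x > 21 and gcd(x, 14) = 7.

14 = 7·2. Any x with gcd(x, 14) = 7 is a multiple of 7, say 7s, with s coprime to 2.
Need s > 21/7, so s ≥ 4. First s ≥ 4 with gcd(s, 2) = 1 is s = 5. Thus x = 7·5 = 35.

35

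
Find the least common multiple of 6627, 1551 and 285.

6627 = 3 · 47²; 1551 = 3 · 11 · 47; 285 = 3 · 5 · 19
lcm takes max exponent of each prime: 3 · 5 · 11 · 19 · 47² = 6925215

6925215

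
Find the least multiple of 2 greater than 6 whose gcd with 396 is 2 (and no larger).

10

396 = 2·198. Any k with gcd(k, 396) = 2 is a multiple of 2, say 2s, with s coprime to 198.
Need s > 6/2, so s ≥ 4. First s ≥ 4 with gcd(s, 198) = 1 is s = 5. Thus k = 2·5 = 10.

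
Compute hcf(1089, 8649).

9

Euclid: 8649 = 7·1089 + 1026; 1089 = 1·1026 + 63; 1026 = 16·63 + 18; 63 = 3·18 + 9; 18 = 2·9 + 0. Last nonzero remainder: 9.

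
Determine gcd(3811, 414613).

1

Euclid: 414613 = 108·3811 + 3025; 3811 = 1·3025 + 786; 3025 = 3·786 + 667; 786 = 1·667 + 119; 667 = 5·119 + 72; 119 = 1·72 + 47; 72 = 1·47 + 25; 47 = 1·25 + 22; 25 = 1·22 + 3; 22 = 7·3 + 1; 3 = 3·1 + 0. Last nonzero remainder: 1.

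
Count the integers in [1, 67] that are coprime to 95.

51

Prime factors of 95: 5, 19. Count integers ≤ 67 divisible by none of them.
By inclusion–exclusion: 67 − ⌊67/5⌋ − ⌊67/19⌋ + ⌊67/95⌋ = 51.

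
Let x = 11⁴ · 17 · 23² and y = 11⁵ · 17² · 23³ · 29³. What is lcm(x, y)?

max exponent per prime: 11⁵ · 17² · 23³ · 29³ = 13811433932480657

13811433932480657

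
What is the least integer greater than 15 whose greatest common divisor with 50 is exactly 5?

Multiples of 5 above 15: 5·4, 5·5, … . Need the cofactor coprime to 50/5 = 10.
Checking s = 4, 5, … the first with gcd(s, 10) = 1 is s = 7, giving 35.

35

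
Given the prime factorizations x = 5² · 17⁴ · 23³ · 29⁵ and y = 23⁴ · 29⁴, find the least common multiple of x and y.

11984972110492374725

max exponent per prime: 5² · 17⁴ · 23⁴ · 29⁵ = 11984972110492374725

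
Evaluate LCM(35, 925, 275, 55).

71225

lcm(35, 925) = 35·925/gcd = 32375/5 = 6475
lcm(6475, 275) = 6475·275/gcd = 1780625/25 = 71225
lcm(71225, 55) = 71225·55/gcd = 3917375/55 = 71225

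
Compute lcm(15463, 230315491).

15463 = 7 · 47²; 230315491 = 7 · 23² · 37 · 41²
max exponents: 7 · 23² · 37 · 41² · 47² = 508766919619

508766919619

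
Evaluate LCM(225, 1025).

9225

gcd first: 1025 = 4·225 + 125; 225 = 1·125 + 100; 125 = 1·100 + 25; 100 = 4·25 + 0 → gcd = 25
lcm = 225·1025/gcd = 230625/25 = 9225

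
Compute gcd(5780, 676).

5780 = 2² · 5 · 17²
676 = 2² · 13²
Common: 2² = 4

4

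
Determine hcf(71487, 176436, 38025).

71487 = 3² · 13² · 47; 176436 = 2² · 3² · 13² · 29; 38025 = 3² · 5² · 13²
gcd takes min exponent of each prime: 3² · 13² = 1521

1521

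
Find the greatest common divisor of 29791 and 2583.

1

Euclid: 29791 = 11·2583 + 1378; 2583 = 1·1378 + 1205; 1378 = 1·1205 + 173; 1205 = 6·173 + 167; 173 = 1·167 + 6; 167 = 27·6 + 5; 6 = 1·5 + 1; 5 = 5·1 + 0. Last nonzero remainder: 1.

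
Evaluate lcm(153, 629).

153 = 3² · 17; 629 = 17 · 37
max exponents: 3² · 17 · 37 = 5661

5661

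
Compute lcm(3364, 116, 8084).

lcm(3364, 116) = 3364·116/gcd = 390224/116 = 3364
lcm(3364, 8084) = 3364·8084/gcd = 27194576/4 = 6798644

6798644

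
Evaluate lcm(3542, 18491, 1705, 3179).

266713999090

lcm(3542, 18491) = 3542·18491/gcd = 65495122/11 = 5954102
lcm(5954102, 1705) = 5954102·1705/gcd = 10151743910/11 = 922885810
lcm(922885810, 3179) = 922885810·3179/gcd = 2933853989990/11 = 266713999090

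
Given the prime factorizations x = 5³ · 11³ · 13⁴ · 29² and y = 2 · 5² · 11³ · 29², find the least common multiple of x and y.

7992588782750

max exponent per prime: 2 · 5³ · 11³ · 13⁴ · 29² = 7992588782750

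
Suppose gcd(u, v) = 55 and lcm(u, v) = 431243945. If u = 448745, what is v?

52855

u·v = gcd·lcm = 55·431243945 = 23718416975, so v = 23718416975/448745 = 52855.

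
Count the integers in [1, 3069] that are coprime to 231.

1594

231 = 3·7·11. Inclusion–exclusion on these primes:
3069 − ⌊3069/3⌋ − ⌊3069/7⌋ − ⌊3069/11⌋ + ⌊3069/21⌋ + ⌊3069/33⌋ + ⌊3069/77⌋ − ⌊3069/231⌋ = 1594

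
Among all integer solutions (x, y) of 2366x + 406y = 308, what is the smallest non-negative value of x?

gcd(2366, 406) = 14 (Euclid: 2366 = 5·406 + 336; 406 = 1·336 + 70; 336 = 4·70 + 56; 70 = 1·56 + 14; 56 = 4·14 + 0), and 14 | 308.
Extended Euclid: 2366·(-6) + 406·(35) = 14. Scale by 22: x₀ = -132.
General solution x = x₀ + 29t; reducing mod 29 gives x = 13 (and y = -75).

13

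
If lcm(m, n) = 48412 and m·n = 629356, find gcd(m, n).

gcd·lcm = product, so gcd = 629356/48412 = 13.

13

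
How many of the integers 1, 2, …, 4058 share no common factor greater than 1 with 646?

Prime factors of 646: 2, 17, 19. Count integers ≤ 4058 divisible by none of them.
By inclusion–exclusion: 4058 − ⌊4058/2⌋ − ⌊4058/17⌋ − ⌊4058/19⌋ + ⌊4058/34⌋ + ⌊4058/38⌋ + ⌊4058/323⌋ − ⌊4058/646⌋ = 1809.

1809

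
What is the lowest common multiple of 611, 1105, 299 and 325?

5972525

611 = 13 · 47; 1105 = 5 · 13 · 17; 299 = 13 · 23; 325 = 5² · 13
lcm takes max exponent of each prime: 5² · 13 · 17 · 23 · 47 = 5972525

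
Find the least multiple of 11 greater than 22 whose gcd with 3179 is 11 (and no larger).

33

3179 = 11·289. Any t with gcd(t, 3179) = 11 is a multiple of 11, say 11s, with s coprime to 289.
Need s > 22/11, so s ≥ 3. First s ≥ 3 with gcd(s, 289) = 1 is s = 3. Thus t = 11·3 = 33.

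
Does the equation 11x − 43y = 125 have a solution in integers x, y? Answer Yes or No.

gcd(11, 43): 43 = 3·11 + 10; 11 = 1·10 + 1; 10 = 10·1 + 0 → 1
1 divides 125, so a solution exists.

Yes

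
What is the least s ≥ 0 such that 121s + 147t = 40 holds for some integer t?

55

gcd(121, 147) = 1 (Euclid: 147 = 1·121 + 26; 121 = 4·26 + 17; 26 = 1·17 + 9; 17 = 1·9 + 8; 9 = 1·8 + 1; 8 = 8·1 + 0), and 1 | 40.
Extended Euclid: 121·(-17) + 147·(14) = 1. Scale by 40: s₀ = -680.
General solution s = s₀ + 147k; reducing mod 147 gives s = 55 (and t = -45).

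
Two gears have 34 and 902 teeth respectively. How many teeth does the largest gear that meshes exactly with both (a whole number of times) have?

34 = 2 · 17
902 = 2 · 11 · 41
Common: 2 = 2

2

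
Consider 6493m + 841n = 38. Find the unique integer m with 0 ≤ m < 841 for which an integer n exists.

Euclid: 6493 = 7·841 + 606; 841 = 1·606 + 235; 606 = 2·235 + 136; 235 = 1·136 + 99; 136 = 1·99 + 37; 99 = 2·37 + 25; 37 = 1·25 + 12; 25 = 2·12 + 1; 12 = 12·1 + 0 → gcd = 1; 38 = 1·38.
Back-substitution yields 6493·(-68) + 841·(525) = 1, so one solution is m = -68·38 = -2584, n = 525·38 = 19950.
Solutions in m differ by 841/1 = 841; the one in [0, 841) is -2584 mod 841 = 780.

780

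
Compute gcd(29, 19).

29 = 29
19 = 19
Common: 1 = 1

1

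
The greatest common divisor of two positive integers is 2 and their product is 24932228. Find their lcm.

Since gcd(a,b)·lcm(a,b) = ab, lcm = 24932228/2 = 12466114.

12466114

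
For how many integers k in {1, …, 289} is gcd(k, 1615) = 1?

1615 = 5·17·19. Inclusion–exclusion on these primes:
289 − ⌊289/5⌋ − ⌊289/17⌋ − ⌊289/19⌋ + ⌊289/85⌋ + ⌊289/95⌋ + ⌊289/323⌋ − ⌊289/1615⌋ = 206

206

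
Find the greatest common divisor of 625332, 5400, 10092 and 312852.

12

625332 = 2² · 3 · 31 · 41²; 5400 = 2³ · 3³ · 5²; 10092 = 2² · 3 · 29²; 312852 = 2² · 3 · 29² · 31
gcd takes min exponent of each prime: 2² · 3 = 12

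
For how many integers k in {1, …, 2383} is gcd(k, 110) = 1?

868

110 = 2·5·11. Inclusion–exclusion on these primes:
2383 − ⌊2383/2⌋ − ⌊2383/5⌋ − ⌊2383/11⌋ + ⌊2383/10⌋ + ⌊2383/22⌋ + ⌊2383/55⌋ − ⌊2383/110⌋ = 868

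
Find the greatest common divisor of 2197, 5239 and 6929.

169

2197 = 13³; 5239 = 13² · 31; 6929 = 13² · 41
gcd takes min exponent of each prime: 13² = 169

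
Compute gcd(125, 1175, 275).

25

125 = 5³; 1175 = 5² · 47; 275 = 5² · 11
gcd takes min exponent of each prime: 5² = 25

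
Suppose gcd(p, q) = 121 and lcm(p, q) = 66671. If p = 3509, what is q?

2299

Using pq = gcd(p,q)·lcm(p,q) = 121·66671 = 8067191, we get q = 8067191/3509 = 2299.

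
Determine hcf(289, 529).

1

Euclid: 529 = 1·289 + 240; 289 = 1·240 + 49; 240 = 4·49 + 44; 49 = 1·44 + 5; 44 = 8·5 + 4; 5 = 1·4 + 1; 4 = 4·1 + 0. Last nonzero remainder: 1.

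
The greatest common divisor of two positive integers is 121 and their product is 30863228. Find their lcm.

gcd·lcm = product, so lcm = 30863228/121 = 255068.

255068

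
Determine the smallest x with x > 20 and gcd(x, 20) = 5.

25

gcd(x, 20) = 5 forces 5 | x; write x = 5s. Then gcd(5s, 5·4) = 5·gcd(s, 4), so need gcd(s, 4) = 1.
5s > 20 gives s ≥ 5. The least s ≥ 5 coprime to 4 is 5, so x = 5·5 = 25.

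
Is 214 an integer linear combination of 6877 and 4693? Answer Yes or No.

No

By Bézout, 6877u + 4693v = 214 has integer solutions iff gcd(6877, 4693) | 214.
Euclid: 6877 = 1·4693 + 2184; 4693 = 2·2184 + 325; 2184 = 6·325 + 234; 325 = 1·234 + 91; 234 = 2·91 + 52; 91 = 1·52 + 39; 52 = 1·39 + 13; 39 = 3·13 + 0. gcd = 13; 214 mod 13 = 6. No.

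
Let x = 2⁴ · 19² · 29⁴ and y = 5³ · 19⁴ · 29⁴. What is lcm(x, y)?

max exponent per prime: 2⁴ · 5³ · 19⁴ · 29⁴ = 184347134402000

184347134402000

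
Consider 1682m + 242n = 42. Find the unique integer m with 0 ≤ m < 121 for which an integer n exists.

Euclid: 1682 = 6·242 + 230; 242 = 1·230 + 12; 230 = 19·12 + 2; 12 = 6·2 + 0 → gcd = 2; 42 = 2·21.
Back-substitution yields 1682·(20) + 242·(-139) = 2, so one solution is m = 20·21 = 420, n = -139·21 = -2919.
Solutions in m differ by 242/2 = 121; the one in [0, 121) is 420 mod 121 = 57.

57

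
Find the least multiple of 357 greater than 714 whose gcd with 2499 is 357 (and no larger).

2499 = 357·7. Any k with gcd(k, 2499) = 357 is a multiple of 357, say 357s, with s coprime to 7.
Need s > 714/357, so s ≥ 3. First s ≥ 3 with gcd(s, 7) = 1 is s = 3. Thus k = 357·3 = 1071.

1071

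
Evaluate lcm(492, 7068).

492 = 2² · 3 · 41; 7068 = 2² · 3 · 19 · 31
max exponents: 2² · 3 · 19 · 31 · 41 = 289788

289788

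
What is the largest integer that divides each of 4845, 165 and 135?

15

gcd(4845, 165): 4845 = 29·165 + 60; 165 = 2·60 + 45; 60 = 1·45 + 15; 45 = 3·15 + 0 → 15
gcd(15, 135): 135 = 9·15 + 0 → 15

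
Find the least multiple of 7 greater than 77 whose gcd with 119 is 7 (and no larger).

84

119 = 7·17. Any x with gcd(x, 119) = 7 is a multiple of 7, say 7s, with s coprime to 17.
Need s > 77/7, so s ≥ 12. First s ≥ 12 with gcd(s, 17) = 1 is s = 12. Thus x = 7·12 = 84.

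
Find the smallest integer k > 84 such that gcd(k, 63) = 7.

91

63 = 7·9. Any k with gcd(k, 63) = 7 is a multiple of 7, say 7s, with s coprime to 9.
Need s > 84/7, so s ≥ 13. First s ≥ 13 with gcd(s, 9) = 1 is s = 13. Thus k = 7·13 = 91.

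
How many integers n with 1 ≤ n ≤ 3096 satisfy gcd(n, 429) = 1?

1731

429 = 3·11·13. Inclusion–exclusion on these primes:
3096 − ⌊3096/3⌋ − ⌊3096/11⌋ − ⌊3096/13⌋ + ⌊3096/33⌋ + ⌊3096/39⌋ + ⌊3096/143⌋ − ⌊3096/429⌋ = 1731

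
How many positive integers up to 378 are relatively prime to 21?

21 = 3·7. Inclusion–exclusion on these primes:
378 − ⌊378/3⌋ − ⌊378/7⌋ + ⌊378/21⌋ = 216

216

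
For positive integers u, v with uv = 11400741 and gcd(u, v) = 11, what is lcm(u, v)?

For any two positive integers, gcd × lcm equals their product. Hence lcm = 11400741 / 11 = 1036431.

1036431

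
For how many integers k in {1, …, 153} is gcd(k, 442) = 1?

66

442 = 2·13·17. Inclusion–exclusion on these primes:
153 − ⌊153/2⌋ − ⌊153/13⌋ − ⌊153/17⌋ + ⌊153/26⌋ + ⌊153/34⌋ + ⌊153/221⌋ − ⌊153/442⌋ = 66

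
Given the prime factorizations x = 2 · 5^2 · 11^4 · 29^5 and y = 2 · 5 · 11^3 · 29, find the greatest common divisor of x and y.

385990

min exponent per shared prime: 2 · 5 · 11^3 · 29 = 385990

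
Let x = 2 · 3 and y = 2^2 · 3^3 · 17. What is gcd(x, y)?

6

min exponent per shared prime: 2 · 3 = 6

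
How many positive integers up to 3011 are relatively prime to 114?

951

Prime factors of 114: 2, 3, 19. Count integers ≤ 3011 divisible by none of them.
By inclusion–exclusion: 3011 − ⌊3011/2⌋ − ⌊3011/3⌋ − ⌊3011/19⌋ + ⌊3011/6⌋ + ⌊3011/38⌋ + ⌊3011/57⌋ − ⌊3011/114⌋ = 951.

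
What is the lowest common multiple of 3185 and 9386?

3185 = 5 · 7² · 13; 9386 = 2 · 13 · 19²
max exponents: 2 · 5 · 7² · 13 · 19² = 2299570

2299570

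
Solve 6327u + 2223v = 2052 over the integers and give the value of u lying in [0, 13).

gcd(6327, 2223) = 171 (Euclid: 6327 = 2·2223 + 1881; 2223 = 1·1881 + 342; 1881 = 5·342 + 171; 342 = 2·171 + 0), and 171 | 2052.
Extended Euclid: 6327·(6) + 2223·(-17) = 171. Scale by 12: u₀ = 72.
General solution u = u₀ + 13t; reducing mod 13 gives u = 7 (and v = -19).

7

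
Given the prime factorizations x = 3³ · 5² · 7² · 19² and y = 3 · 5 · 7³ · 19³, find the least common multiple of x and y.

1588029975

max exponent per prime: 3³ · 5² · 7³ · 19³ = 1588029975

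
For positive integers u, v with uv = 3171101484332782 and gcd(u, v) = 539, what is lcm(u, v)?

5883305165738

Since gcd(u,v)·lcm(u,v) = uv, lcm = 3171101484332782/539 = 5883305165738.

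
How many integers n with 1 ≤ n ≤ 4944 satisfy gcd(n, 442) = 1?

442 = 2·13·17. Inclusion–exclusion on these primes:
4944 − ⌊4944/2⌋ − ⌊4944/13⌋ − ⌊4944/17⌋ + ⌊4944/26⌋ + ⌊4944/34⌋ + ⌊4944/221⌋ − ⌊4944/442⌋ = 2148

2148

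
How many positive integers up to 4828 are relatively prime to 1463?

3565

Prime factors of 1463: 7, 11, 19. Count integers ≤ 4828 divisible by none of them.
By inclusion–exclusion: 4828 − ⌊4828/7⌋ − ⌊4828/11⌋ − ⌊4828/19⌋ + ⌊4828/77⌋ + ⌊4828/133⌋ + ⌊4828/209⌋ − ⌊4828/1463⌋ = 3565.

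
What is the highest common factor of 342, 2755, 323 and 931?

19

gcd(342, 2755): 2755 = 8·342 + 19; 342 = 18·19 + 0 → 19
gcd(19, 323): 323 = 17·19 + 0 → 19
gcd(19, 931): 931 = 49·19 + 0 → 19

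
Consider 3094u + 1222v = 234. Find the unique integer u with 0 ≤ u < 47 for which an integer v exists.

6

Reduce mod 1222: 3094u ≡ 234 (mod 1222). With g = gcd(3094, 1222) = 26 dividing 234, divide through: 119u ≡ 9 (mod 47).
Since gcd(119, 47) = 1, u ≡ 9·(119)⁻¹ ≡ 6 (mod 47). Smallest non-negative: 6.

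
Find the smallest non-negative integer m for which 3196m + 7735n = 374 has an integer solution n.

34

gcd(3196, 7735) = 17 (Euclid: 7735 = 2·3196 + 1343; 3196 = 2·1343 + 510; 1343 = 2·510 + 323; 510 = 1·323 + 187; 323 = 1·187 + 136; 187 = 1·136 + 51; 136 = 2·51 + 34; 51 = 1·34 + 17; 34 = 2·17 + 0), and 17 | 374.
Extended Euclid: 3196·(167) + 7735·(-69) = 17. Scale by 22: m₀ = 3674.
General solution m = m₀ + 455t; reducing mod 455 gives m = 34 (and n = -14).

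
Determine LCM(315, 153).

gcd first: 315 = 2·153 + 9; 153 = 17·9 + 0 → gcd = 9
lcm = 315·153/gcd = 48195/9 = 5355

5355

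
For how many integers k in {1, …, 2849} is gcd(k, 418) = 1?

1227

418 = 2·11·19. Inclusion–exclusion on these primes:
2849 − ⌊2849/2⌋ − ⌊2849/11⌋ − ⌊2849/19⌋ + ⌊2849/22⌋ + ⌊2849/38⌋ + ⌊2849/209⌋ − ⌊2849/418⌋ = 1227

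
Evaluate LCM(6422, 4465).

gcd first: 6422 = 1·4465 + 1957; 4465 = 2·1957 + 551; 1957 = 3·551 + 304; 551 = 1·304 + 247; 304 = 1·247 + 57; 247 = 4·57 + 19; 57 = 3·19 + 0 → gcd = 19
lcm = 6422·4465/gcd = 28674230/19 = 1509170

1509170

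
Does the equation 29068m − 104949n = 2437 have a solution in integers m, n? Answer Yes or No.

No

By Bézout, 29068m − 104949n = 2437 has integer solutions iff gcd(29068, 104949) | 2437.
Euclid: 104949 = 3·29068 + 17745; 29068 = 1·17745 + 11323; 17745 = 1·11323 + 6422; 11323 = 1·6422 + 4901; 6422 = 1·4901 + 1521; 4901 = 3·1521 + 338; 1521 = 4·338 + 169; 338 = 2·169 + 0. gcd = 169; 2437 mod 169 = 71. No.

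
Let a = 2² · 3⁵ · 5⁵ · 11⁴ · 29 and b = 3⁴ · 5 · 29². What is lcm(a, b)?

37400983537500

max exponent per prime: 2² · 3⁵ · 5⁵ · 11⁴ · 29² = 37400983537500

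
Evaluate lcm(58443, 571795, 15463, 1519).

73819070143665

lcm(58443, 571795) = 58443·571795/gcd = 33417415185/7 = 4773916455
lcm(4773916455, 15463) = 4773916455·15463/gcd = 73819070143665/7 = 10545581449095
lcm(10545581449095, 1519) = 10545581449095·1519/gcd = 16018738221175305/217 = 73819070143665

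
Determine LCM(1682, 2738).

2302658

1682 = 2 · 29²; 2738 = 2 · 37²
max exponents: 2 · 29² · 37² = 2302658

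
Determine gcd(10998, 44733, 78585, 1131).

gcd(10998, 44733): 44733 = 4·10998 + 741; 10998 = 14·741 + 624; 741 = 1·624 + 117; 624 = 5·117 + 39; 117 = 3·39 + 0 → 39
gcd(39, 78585): 78585 = 2015·39 + 0 → 39
gcd(39, 1131): 1131 = 29·39 + 0 → 39

39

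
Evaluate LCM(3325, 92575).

3325 = 5² · 7 · 19; 92575 = 5² · 7 · 23²
max exponents: 5² · 7 · 19 · 23² = 1758925

1758925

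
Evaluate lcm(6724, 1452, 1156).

6724 = 2² · 41²; 1452 = 2² · 3 · 11²; 1156 = 2² · 17²
lcm takes max exponent of each prime: 2² · 3 · 11² · 17² · 41² = 705394668

705394668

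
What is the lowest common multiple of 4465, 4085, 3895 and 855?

70846155

4465 = 5 · 19 · 47; 4085 = 5 · 19 · 43; 3895 = 5 · 19 · 41; 855 = 3² · 5 · 19
lcm takes max exponent of each prime: 3² · 5 · 19 · 41 · 43 · 47 = 70846155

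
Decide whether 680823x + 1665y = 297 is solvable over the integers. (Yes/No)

Yes

gcd(680823, 1665): 680823 = 408·1665 + 1503; 1665 = 1·1503 + 162; 1503 = 9·162 + 45; 162 = 3·45 + 27; 45 = 1·27 + 18; 27 = 1·18 + 9; 18 = 2·9 + 0 → 9
9 divides 297, so a solution exists.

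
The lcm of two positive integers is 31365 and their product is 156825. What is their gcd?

From gcd × lcm = ab: gcd = 156825 / 31365 = 5.

5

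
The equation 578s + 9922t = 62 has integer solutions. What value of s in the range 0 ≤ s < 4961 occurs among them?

Reduce mod 9922: 578s ≡ 62 (mod 9922). With g = gcd(578, 9922) = 2 dividing 62, divide through: 289s ≡ 31 (mod 4961).
Since gcd(289, 4961) = 1, s ≡ 31·(289)⁻¹ ≡ 3193 (mod 4961). Smallest non-negative: 3193.

3193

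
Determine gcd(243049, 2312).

289

243049 = 17² · 29²
2312 = 2³ · 17²
Common: 17² = 289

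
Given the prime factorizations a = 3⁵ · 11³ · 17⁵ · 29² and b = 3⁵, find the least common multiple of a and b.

max exponent per prime: 3⁵ · 11³ · 17⁵ · 29² = 386211260237121

386211260237121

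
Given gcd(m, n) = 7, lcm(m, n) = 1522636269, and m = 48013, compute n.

Using mn = gcd(m,n)·lcm(m,n) = 7·1522636269 = 10658453883, we get n = 10658453883/48013 = 221991.

221991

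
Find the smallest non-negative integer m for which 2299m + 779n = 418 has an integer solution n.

30

gcd(2299, 779) = 19 (Euclid: 2299 = 2·779 + 741; 779 = 1·741 + 38; 741 = 19·38 + 19; 38 = 2·19 + 0), and 19 | 418.
Extended Euclid: 2299·(20) + 779·(-59) = 19. Scale by 22: m₀ = 440.
General solution m = m₀ + 41t; reducing mod 41 gives m = 30 (and n = -88).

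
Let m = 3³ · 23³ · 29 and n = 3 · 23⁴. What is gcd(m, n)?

36501

min exponent per shared prime: 3 · 23³ = 36501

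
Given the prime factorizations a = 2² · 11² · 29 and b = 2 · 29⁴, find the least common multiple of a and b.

max exponent per prime: 2² · 11² · 29⁴ = 342324004

342324004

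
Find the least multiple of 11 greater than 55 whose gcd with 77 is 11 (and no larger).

Multiples of 11 above 55: 11·6, 11·7, … . Need the cofactor coprime to 77/11 = 7.
Checking s = 6, 7, … the first with gcd(s, 7) = 1 is s = 6, giving 66.

66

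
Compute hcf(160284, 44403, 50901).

1083

160284 = 2² · 3 · 19² · 37; 44403 = 3 · 19² · 41; 50901 = 3 · 19² · 47
gcd takes min exponent of each prime: 3 · 19² = 1083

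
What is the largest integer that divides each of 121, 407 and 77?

121 = 11²; 407 = 11 · 37; 77 = 7 · 11
gcd takes min exponent of each prime: 11 = 11

11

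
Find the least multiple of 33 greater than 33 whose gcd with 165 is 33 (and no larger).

66

165 = 33·5. Any m with gcd(m, 165) = 33 is a multiple of 33, say 33s, with s coprime to 5.
Need s > 33/33, so s ≥ 2. First s ≥ 2 with gcd(s, 5) = 1 is s = 2. Thus m = 33·2 = 66.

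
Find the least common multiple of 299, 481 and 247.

299 = 13 · 23; 481 = 13 · 37; 247 = 13 · 19
lcm takes max exponent of each prime: 13 · 19 · 23 · 37 = 210197

210197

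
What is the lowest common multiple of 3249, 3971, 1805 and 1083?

lcm(3249, 3971) = 3249·3971/gcd = 12901779/361 = 35739
lcm(35739, 1805) = 35739·1805/gcd = 64508895/361 = 178695
lcm(178695, 1083) = 178695·1083/gcd = 193526685/1083 = 178695

178695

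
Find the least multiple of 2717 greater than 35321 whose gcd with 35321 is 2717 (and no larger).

38038

gcd(x, 35321) = 2717 forces 2717 | x; write x = 2717s. Then gcd(2717s, 2717·13) = 2717·gcd(s, 13), so need gcd(s, 13) = 1.
2717s > 35321 gives s ≥ 14. The least s ≥ 14 coprime to 13 is 14, so x = 2717·14 = 38038.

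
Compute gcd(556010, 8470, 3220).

70

556010 = 2 · 5 · 7 · 13² · 47; 8470 = 2 · 5 · 7 · 11²; 3220 = 2² · 5 · 7 · 23
gcd takes min exponent of each prime: 2 · 5 · 7 = 70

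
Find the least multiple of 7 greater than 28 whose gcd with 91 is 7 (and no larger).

35

Multiples of 7 above 28: 7·5, 7·6, … . Need the cofactor coprime to 91/7 = 13.
Checking s = 5, 6, … the first with gcd(s, 13) = 1 is s = 5, giving 35.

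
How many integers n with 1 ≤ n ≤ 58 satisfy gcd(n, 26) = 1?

26 = 2·13. Inclusion–exclusion on these primes:
58 − ⌊58/2⌋ − ⌊58/13⌋ + ⌊58/26⌋ = 27

27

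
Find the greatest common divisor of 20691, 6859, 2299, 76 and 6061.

19

gcd(20691, 6859): 20691 = 3·6859 + 114; 6859 = 60·114 + 19; 114 = 6·19 + 0 → 19
gcd(19, 2299): 2299 = 121·19 + 0 → 19
gcd(19, 76): 76 = 4·19 + 0 → 19
gcd(19, 6061): 6061 = 319·19 + 0 → 19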